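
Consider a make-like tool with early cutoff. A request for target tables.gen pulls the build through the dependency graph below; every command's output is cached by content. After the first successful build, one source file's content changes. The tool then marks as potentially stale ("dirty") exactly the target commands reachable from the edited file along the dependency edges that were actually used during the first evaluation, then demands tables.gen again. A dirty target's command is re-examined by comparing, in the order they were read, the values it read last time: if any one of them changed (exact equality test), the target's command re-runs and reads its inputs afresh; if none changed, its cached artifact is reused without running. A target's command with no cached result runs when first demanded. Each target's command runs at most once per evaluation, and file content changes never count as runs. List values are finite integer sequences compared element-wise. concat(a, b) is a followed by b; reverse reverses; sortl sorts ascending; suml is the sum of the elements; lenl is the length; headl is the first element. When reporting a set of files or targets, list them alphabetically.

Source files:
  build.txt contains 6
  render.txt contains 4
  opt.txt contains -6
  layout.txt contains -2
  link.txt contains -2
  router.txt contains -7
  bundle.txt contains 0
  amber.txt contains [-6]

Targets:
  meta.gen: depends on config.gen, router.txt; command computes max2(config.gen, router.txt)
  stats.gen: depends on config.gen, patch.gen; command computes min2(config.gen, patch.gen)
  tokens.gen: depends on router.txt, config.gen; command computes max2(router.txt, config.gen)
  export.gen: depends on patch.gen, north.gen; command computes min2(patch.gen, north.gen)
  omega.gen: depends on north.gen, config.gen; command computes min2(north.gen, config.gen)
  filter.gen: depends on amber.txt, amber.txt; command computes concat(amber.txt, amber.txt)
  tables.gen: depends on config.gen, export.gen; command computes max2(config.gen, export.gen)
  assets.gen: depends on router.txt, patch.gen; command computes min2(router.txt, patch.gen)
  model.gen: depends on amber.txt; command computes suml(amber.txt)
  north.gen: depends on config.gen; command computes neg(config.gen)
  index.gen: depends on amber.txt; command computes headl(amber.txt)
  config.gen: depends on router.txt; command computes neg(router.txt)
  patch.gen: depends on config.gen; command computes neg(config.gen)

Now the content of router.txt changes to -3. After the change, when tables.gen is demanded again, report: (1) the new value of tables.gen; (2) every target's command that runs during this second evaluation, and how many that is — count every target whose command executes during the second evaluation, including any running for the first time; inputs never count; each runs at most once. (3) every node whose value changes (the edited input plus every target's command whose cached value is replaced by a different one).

Demanding tables.gen again yields 3.
5 target commands run: config.gen, export.gen, north.gen, patch.gen, tables.gen.
The nodes whose values change: config.gen, export.gen, north.gen, patch.gen, router.txt, tables.gen.

First demand of the output computes:
  config.gen = neg(-7) = 7
  north.gen = neg(7) = -7
  patch.gen = neg(7) = -7
  export.gen = min2(-7, -7) = -7
  tables.gen = max2(7, -7) = 7

After the edit, cleaning proceeds:
  config.gen: a read changed (router.txt -7->-3) — executes, giving 3.
  north.gen: a read changed (config.gen 7->3) — executes, giving -3.
  patch.gen: a read changed (config.gen 7->3) — executes, giving -3.
  export.gen: a read changed (patch.gen -7->-3; north.gen -7->-3) — executes, giving -3.
  tables.gen: a read changed (config.gen 7->3; export.gen -7->-3) — executes, giving 3.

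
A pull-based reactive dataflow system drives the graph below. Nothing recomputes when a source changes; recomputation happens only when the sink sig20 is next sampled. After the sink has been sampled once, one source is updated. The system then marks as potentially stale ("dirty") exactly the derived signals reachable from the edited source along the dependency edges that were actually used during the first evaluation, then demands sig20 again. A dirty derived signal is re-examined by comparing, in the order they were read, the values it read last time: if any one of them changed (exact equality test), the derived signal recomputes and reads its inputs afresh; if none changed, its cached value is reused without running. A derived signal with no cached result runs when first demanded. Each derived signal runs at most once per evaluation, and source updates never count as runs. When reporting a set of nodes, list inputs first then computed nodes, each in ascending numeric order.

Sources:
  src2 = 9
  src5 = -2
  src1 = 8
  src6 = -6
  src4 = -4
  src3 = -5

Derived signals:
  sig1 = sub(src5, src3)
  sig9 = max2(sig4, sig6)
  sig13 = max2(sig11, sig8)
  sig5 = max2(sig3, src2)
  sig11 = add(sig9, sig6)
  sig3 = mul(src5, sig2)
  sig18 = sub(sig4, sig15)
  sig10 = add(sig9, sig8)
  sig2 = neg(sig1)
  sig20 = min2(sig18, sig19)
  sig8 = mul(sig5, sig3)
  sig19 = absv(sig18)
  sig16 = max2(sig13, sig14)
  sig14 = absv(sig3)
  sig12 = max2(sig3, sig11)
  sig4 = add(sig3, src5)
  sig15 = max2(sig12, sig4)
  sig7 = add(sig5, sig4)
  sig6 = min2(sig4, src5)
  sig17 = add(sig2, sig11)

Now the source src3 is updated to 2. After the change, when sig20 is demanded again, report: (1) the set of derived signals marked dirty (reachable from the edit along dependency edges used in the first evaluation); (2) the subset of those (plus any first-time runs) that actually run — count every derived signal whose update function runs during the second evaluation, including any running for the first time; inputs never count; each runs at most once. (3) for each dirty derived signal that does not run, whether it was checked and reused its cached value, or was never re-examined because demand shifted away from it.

First evaluation (everything demanded from the output):
  sig1 = sub(-2, -5) = 3
  sig2 = neg(3) = -3
  sig3 = mul(-2, -3) = 6
  sig4 = add(6, -2) = 4
  sig6 = min2(4, -2) = -2
  sig9 = max2(4, -2) = 4
  sig11 = add(4, -2) = 2
  sig12 = max2(6, 2) = 6
  sig15 = max2(6, 4) = 6
  sig18 = sub(4, 6) = -2
  sig19 = absv(-2) = 2
  sig20 = min2(-2, 2) = -2

Propagation after the edit:
  sig1: runs — src3 -5->2; result -4.
  sig2: runs — sig1 3->-4; result 4.
  sig3: runs — sig2 -3->4; result -8.
  sig4: runs — sig3 6->-8; result -10.
  sig6: runs — sig4 4->-10; result -10.
  sig9: runs — sig4 4->-10; sig6 -2->-10; result -10.
  sig11: runs — sig9 4->-10; sig6 -2->-10; result -20.
  sig12: runs — sig3 6->-8; sig11 2->-20; result -8.
  sig15: runs — sig12 6->-8; sig4 4->-10; result -8.
  sig18: runs — sig4 4->-10; sig15 6->-8; result -2 (same value as before).
  sig19: checked — values it read are unchanged (sig18 unchanged); reused cached 2 without running.
  sig20: checked — values it read are unchanged (sig18 unchanged, sig19 unchanged); reused cached -2 without running.

Key observation: the change is absorbed at sig18 — it re-runs but produces the same value, and the output's value is unchanged.

Marked dirty: sig1, sig2, sig3, sig4, sig6, sig9, sig11, sig12, sig15, sig18, sig19, sig20.
Derived signals that run: sig1, sig2, sig3, sig4, sig6, sig9, sig11, sig12, sig15, sig18 — 10 in total.
Checked but reused from cache: sig19, sig20.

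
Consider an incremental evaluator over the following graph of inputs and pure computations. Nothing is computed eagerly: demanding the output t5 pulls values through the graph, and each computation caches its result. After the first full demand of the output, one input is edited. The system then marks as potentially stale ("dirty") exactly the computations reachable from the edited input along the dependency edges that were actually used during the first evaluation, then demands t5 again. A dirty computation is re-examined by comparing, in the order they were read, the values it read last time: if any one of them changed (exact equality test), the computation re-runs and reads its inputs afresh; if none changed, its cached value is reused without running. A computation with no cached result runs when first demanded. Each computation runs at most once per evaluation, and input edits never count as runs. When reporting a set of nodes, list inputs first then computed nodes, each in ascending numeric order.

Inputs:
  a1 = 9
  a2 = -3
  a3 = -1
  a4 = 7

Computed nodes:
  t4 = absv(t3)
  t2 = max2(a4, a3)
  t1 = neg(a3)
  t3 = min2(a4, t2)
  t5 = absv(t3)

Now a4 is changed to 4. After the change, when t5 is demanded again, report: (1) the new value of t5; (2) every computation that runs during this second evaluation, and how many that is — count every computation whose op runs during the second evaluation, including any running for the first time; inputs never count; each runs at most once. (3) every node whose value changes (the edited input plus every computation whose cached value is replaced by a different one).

t5 now evaluates to 4.
Run set: t2, t3, t5 (3 run).
Changed values: a4, t2, t3, t5.

Initial pass — values computed on the first demand:
  t2 = max2(7, -1) = 7
  t3 = min2(7, 7) = 7
  t5 = absv(7) = 7

Second demand — change propagation:
  t2: re-runs because a4 7->4; new result 4.
  t3: re-runs because a4 7->4; t2 7->4; new result 4.
  t5: re-runs because t3 7->4; new result 4.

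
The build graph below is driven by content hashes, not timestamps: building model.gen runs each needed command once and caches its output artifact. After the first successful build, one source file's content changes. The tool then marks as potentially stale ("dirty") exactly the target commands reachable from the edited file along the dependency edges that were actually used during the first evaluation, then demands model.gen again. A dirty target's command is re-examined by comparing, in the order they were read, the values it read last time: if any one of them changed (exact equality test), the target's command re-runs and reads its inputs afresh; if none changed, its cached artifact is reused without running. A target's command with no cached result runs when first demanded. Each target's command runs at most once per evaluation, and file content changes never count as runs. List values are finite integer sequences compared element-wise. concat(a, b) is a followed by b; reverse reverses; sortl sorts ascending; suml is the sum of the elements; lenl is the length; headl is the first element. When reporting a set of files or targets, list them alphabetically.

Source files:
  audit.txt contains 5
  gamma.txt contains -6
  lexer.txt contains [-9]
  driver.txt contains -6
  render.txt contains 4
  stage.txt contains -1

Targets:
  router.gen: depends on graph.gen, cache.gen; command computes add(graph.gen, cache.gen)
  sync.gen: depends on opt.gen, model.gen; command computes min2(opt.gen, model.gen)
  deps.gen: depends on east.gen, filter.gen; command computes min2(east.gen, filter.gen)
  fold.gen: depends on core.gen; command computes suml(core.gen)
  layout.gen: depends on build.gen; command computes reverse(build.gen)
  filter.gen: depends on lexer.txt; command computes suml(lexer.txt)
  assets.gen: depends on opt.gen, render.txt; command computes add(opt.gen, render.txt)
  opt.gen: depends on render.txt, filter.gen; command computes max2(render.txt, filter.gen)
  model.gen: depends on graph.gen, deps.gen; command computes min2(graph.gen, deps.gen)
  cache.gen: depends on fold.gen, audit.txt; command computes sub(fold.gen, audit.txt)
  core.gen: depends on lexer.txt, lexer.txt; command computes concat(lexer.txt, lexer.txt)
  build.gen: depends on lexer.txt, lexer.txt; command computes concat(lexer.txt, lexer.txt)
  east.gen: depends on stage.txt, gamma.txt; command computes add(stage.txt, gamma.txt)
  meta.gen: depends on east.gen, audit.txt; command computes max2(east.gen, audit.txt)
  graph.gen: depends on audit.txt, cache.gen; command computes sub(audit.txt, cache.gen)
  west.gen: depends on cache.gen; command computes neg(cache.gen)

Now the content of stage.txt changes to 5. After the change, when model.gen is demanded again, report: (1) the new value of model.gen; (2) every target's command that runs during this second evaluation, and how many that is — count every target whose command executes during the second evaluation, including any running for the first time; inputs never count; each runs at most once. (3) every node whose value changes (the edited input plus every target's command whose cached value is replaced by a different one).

Initial pass — values computed on the first demand:
  core.gen = concat([-9], [-9]) = [-9, -9]
  east.gen = add(-1, -6) = -7
  filter.gen = suml([-9]) = -9
  deps.gen = min2(-7, -9) = -9
  fold.gen = suml([-9, -9]) = -18
  cache.gen = sub(-18, 5) = -23
  graph.gen = sub(5, -23) = 28
  model.gen = min2(28, -9) = -9

Second demand — change propagation:
  east.gen: re-runs because stage.txt -1->5; new result -1.
  deps.gen: re-runs because east.gen -7->-1; new result -9 (unchanged).
  model.gen: re-examined; everything it read last time is the same (graph.gen unchanged, deps.gen unchanged) — cache -9 kept, no run.

The important point: deps.gen recomputes to an identical value, and the output ends up unchanged.

model.gen now evaluates to -9.
Run set: deps.gen, east.gen (2 run).
Changed values: east.gen, stage.txt.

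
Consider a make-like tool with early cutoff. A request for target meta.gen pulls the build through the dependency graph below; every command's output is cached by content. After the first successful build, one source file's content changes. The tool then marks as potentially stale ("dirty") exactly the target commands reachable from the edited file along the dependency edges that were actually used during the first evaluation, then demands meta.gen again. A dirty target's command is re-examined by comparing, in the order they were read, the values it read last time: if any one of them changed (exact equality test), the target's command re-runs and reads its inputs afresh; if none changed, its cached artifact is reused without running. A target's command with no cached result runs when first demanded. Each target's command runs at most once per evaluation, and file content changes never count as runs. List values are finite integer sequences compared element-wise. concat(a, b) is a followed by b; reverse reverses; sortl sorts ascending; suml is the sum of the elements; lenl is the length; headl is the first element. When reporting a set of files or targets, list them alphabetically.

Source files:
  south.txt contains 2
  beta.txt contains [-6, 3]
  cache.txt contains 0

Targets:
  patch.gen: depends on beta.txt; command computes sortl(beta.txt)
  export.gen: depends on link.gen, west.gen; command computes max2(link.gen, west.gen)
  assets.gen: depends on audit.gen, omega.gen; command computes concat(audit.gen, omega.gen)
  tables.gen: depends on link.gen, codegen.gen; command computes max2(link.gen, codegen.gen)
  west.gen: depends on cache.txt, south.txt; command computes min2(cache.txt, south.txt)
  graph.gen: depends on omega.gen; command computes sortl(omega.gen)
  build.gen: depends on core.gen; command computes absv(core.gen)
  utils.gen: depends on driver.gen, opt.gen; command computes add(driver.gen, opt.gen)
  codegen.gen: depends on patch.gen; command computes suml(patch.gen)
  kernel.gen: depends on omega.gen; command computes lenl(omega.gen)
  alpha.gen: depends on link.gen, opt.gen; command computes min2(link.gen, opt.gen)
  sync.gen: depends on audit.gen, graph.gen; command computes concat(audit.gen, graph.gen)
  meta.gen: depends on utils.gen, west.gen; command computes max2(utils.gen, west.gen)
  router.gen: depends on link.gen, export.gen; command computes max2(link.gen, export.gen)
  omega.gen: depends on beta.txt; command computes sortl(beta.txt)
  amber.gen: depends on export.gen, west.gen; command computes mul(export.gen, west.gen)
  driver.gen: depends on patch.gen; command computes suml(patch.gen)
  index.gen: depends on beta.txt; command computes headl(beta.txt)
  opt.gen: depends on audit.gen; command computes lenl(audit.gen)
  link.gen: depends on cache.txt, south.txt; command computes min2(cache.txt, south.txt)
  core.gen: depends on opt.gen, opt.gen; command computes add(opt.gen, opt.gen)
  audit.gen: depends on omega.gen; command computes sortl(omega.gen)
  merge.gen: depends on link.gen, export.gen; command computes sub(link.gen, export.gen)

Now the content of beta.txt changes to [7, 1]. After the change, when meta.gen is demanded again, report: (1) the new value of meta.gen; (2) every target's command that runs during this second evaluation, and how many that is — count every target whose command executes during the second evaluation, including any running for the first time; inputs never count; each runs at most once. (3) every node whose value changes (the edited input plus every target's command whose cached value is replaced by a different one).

Demanding meta.gen again yields 10.
7 target commands run: audit.gen, driver.gen, meta.gen, omega.gen, opt.gen, patch.gen, utils.gen.
The nodes whose values change: audit.gen, beta.txt, driver.gen, meta.gen, omega.gen, patch.gen, utils.gen.

First demand of the output computes:
  omega.gen = sortl([-6, 3]) = [-6, 3]
  audit.gen = sortl([-6, 3]) = [-6, 3]
  opt.gen = lenl([-6, 3]) = 2
  patch.gen = sortl([-6, 3]) = [-6, 3]
  driver.gen = suml([-6, 3]) = -3
  utils.gen = add(-3, 2) = -1
  west.gen = min2(0, 2) = 0
  meta.gen = max2(-1, 0) = 0

After the edit, cleaning proceeds:
  omega.gen: a read changed (beta.txt [-6, 3]->[7, 1]) — executes, giving [1, 7].
  audit.gen: a read changed (omega.gen [-6, 3]->[1, 7]) — executes, giving [1, 7].
  opt.gen: a read changed (audit.gen [-6, 3]->[1, 7]) — executes, giving 2 — identical to its old value.
  patch.gen: a read changed (beta.txt [-6, 3]->[7, 1]) — executes, giving [1, 7].
  driver.gen: a read changed (patch.gen [-6, 3]->[1, 7]) — executes, giving 8.
  utils.gen: a read changed (driver.gen -3->8) — executes, giving 10.
  meta.gen: a read changed (utils.gen -1->10) — executes, giving 10.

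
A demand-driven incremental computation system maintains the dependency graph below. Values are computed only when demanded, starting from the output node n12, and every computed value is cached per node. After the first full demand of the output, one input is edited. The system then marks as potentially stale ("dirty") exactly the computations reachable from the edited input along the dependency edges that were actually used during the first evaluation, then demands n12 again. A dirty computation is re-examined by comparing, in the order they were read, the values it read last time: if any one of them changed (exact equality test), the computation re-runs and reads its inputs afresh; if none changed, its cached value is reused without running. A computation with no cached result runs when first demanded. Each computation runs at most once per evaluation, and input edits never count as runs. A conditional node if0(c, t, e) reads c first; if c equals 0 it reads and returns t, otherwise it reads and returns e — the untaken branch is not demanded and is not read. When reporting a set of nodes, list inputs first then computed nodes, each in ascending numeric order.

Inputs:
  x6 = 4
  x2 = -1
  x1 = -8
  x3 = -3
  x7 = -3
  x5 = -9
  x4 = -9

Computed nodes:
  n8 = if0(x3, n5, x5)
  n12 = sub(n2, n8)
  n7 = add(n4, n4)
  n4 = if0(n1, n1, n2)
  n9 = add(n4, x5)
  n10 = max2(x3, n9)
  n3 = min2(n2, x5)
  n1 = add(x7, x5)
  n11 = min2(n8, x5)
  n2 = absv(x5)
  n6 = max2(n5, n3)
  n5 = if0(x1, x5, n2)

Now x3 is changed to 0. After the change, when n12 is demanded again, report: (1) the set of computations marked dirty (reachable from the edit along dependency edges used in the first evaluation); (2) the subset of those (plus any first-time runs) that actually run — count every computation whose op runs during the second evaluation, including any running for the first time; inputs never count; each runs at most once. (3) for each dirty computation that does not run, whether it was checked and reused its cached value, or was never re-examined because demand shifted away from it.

First evaluation (everything demanded from the output):
  n2 = absv(-9) = 9
  n8 = if0(x3=-3 -> else branch x5) = -9
  n12 = sub(9, -9) = 18

Propagation after the edit:
  n5: demanded for the first time — runs, produces 9.
  n8: runs — x3 -3->0; result 9.
  n12: runs — n8 -9->9; result 0.

Key observation: a condition flipped, so demand reaches new nodes — n5 runs for the first time.

Marked dirty: n8, n12.
Computations that run: n5, n8, n12 — 3 in total.
Every dirty computation ran.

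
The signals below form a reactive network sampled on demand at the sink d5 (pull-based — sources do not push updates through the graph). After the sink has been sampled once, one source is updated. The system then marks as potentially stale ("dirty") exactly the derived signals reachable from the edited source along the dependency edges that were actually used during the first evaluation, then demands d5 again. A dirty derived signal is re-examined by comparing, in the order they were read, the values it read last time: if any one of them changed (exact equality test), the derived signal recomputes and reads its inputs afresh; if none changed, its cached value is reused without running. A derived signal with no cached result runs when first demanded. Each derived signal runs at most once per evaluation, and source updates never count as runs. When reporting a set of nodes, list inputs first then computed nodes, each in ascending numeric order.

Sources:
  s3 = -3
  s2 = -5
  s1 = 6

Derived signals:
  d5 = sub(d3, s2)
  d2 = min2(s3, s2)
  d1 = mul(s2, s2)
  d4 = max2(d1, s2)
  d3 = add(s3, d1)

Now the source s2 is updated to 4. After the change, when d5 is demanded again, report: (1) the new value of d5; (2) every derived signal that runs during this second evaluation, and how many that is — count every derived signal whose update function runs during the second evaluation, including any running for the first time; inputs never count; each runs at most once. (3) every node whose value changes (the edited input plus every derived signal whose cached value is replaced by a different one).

d5 now evaluates to 9.
Run set: d1, d3, d5 (3 run).
Changed values: s2, d1, d3, d5.

Initial pass — values computed on the first demand:
  d1 = mul(-5, -5) = 25
  d3 = add(-3, 25) = 22
  d5 = sub(22, -5) = 27

Second demand — change propagation:
  d1: re-runs because s2 -5->4; s2 -5->4; new result 16.
  d3: re-runs because d1 25->16; new result 13.
  d5: re-runs because d3 22->13; s2 -5->4; new result 9.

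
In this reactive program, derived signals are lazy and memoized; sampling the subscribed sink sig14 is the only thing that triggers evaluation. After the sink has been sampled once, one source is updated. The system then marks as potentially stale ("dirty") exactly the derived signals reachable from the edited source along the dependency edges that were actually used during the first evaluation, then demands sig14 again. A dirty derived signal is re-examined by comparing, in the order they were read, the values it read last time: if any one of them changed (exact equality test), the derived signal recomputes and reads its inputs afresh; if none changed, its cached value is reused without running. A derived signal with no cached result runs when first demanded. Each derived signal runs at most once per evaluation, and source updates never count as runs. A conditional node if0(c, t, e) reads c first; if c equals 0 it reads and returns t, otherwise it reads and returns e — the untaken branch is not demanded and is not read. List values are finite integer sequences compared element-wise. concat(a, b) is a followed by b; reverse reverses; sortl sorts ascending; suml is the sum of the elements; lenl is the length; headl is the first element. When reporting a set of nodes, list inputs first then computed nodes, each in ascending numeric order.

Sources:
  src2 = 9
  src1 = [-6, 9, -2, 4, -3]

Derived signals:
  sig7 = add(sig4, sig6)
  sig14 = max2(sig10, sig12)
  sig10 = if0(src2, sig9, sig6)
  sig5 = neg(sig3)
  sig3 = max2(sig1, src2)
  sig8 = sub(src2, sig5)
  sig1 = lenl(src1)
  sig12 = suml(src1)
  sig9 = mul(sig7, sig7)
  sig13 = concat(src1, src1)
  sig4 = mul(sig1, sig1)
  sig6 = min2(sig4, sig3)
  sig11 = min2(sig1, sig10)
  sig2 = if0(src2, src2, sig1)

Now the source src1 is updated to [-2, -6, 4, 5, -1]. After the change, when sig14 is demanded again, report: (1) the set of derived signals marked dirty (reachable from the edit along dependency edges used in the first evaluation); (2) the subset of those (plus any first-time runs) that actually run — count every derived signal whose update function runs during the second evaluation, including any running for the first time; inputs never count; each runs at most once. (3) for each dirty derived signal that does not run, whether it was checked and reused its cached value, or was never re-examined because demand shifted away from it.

The edit dirties: sig1, sig3, sig4, sig6, sig10, sig12, sig14.
3 derived signals run: sig1, sig12, sig14.
Cache hits after checking: sig3, sig4, sig6, sig10.
Note where the cutoff bites: sig3 is checked, finds nothing changed, and keeps its cache.

First demand of the output computes:
  sig1 = lenl([-6, 9, -2, 4, -3]) = 5
  sig3 = max2(5, 9) = 9
  sig4 = mul(5, 5) = 25
  sig6 = min2(25, 9) = 9
  sig10 = if0(src2=9 -> else branch sig6) = 9
  sig12 = suml([-6, 9, -2, 4, -3]) = 2
  sig14 = max2(9, 2) = 9

After the edit, cleaning proceeds:
  sig1: a read changed (src1 [-6, 9, -2, 4, -3]->[-2, -6, 4, 5, -1]) — executes, giving 5 — identical to its old value.
  sig3: dirty, but its reads are unchanged (sig1 unchanged, src2 unchanged); cached 9 stands.
  sig4: dirty, but its reads are unchanged (sig1 unchanged, sig1 unchanged); cached 25 stands.
  sig6: dirty, but its reads are unchanged (sig4 unchanged, sig3 unchanged); cached 9 stands.
  sig10: dirty, but its reads are unchanged (src2 unchanged, sig6 unchanged); cached 9 stands.
  sig12: a read changed (src1 [-6, 9, -2, 4, -3]->[-2, -6, 4, 5, -1]) — executes, giving 0.
  sig14: a read changed (sig12 2->0) — executes, giving 9 — identical to its old value.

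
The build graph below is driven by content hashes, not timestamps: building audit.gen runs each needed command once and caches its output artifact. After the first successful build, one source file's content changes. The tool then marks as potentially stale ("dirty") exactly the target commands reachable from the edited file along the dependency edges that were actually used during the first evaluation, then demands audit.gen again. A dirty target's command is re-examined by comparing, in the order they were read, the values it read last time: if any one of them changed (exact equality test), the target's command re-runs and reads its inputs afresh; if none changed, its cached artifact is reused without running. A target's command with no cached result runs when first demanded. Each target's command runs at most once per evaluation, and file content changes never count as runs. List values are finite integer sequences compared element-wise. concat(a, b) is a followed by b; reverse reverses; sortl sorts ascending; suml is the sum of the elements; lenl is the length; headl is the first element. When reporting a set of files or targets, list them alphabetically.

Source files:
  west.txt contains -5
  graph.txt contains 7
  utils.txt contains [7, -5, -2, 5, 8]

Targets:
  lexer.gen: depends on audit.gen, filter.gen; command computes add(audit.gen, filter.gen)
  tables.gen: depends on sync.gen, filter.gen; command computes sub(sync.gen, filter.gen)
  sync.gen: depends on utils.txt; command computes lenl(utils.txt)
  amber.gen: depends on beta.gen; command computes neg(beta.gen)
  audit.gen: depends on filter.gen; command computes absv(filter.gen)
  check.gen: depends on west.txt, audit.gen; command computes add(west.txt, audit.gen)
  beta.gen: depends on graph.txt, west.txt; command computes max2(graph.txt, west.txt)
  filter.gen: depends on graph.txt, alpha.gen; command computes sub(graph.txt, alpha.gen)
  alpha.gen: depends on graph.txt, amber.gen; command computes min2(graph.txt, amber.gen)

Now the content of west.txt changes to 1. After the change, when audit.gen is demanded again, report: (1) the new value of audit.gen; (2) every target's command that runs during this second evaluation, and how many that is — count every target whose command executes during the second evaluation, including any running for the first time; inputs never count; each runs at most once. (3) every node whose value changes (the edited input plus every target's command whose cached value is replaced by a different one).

audit.gen now evaluates to 14.
Run set: beta.gen (1 run).
Changed values: west.txt.
The important point: beta.gen recomputes to an identical value, and the output ends up unchanged.

Initial pass — values computed on the first demand:
  beta.gen = max2(7, -5) = 7
  amber.gen = neg(7) = -7
  alpha.gen = min2(7, -7) = -7
  filter.gen = sub(7, -7) = 14
  audit.gen = absv(14) = 14

Second demand — change propagation:
  beta.gen: re-runs because west.txt -5->1; new result 7 (unchanged).
  amber.gen: re-examined; everything it read last time is the same (beta.gen unchanged) — cache -7 kept, no run.
  alpha.gen: re-examined; everything it read last time is the same (graph.txt unchanged, amber.gen unchanged) — cache -7 kept, no run.
  filter.gen: re-examined; everything it read last time is the same (graph.txt unchanged, alpha.gen unchanged) — cache 14 kept, no run.
  audit.gen: re-examined; everything it read last time is the same (filter.gen unchanged) — cache 14 kept, no run.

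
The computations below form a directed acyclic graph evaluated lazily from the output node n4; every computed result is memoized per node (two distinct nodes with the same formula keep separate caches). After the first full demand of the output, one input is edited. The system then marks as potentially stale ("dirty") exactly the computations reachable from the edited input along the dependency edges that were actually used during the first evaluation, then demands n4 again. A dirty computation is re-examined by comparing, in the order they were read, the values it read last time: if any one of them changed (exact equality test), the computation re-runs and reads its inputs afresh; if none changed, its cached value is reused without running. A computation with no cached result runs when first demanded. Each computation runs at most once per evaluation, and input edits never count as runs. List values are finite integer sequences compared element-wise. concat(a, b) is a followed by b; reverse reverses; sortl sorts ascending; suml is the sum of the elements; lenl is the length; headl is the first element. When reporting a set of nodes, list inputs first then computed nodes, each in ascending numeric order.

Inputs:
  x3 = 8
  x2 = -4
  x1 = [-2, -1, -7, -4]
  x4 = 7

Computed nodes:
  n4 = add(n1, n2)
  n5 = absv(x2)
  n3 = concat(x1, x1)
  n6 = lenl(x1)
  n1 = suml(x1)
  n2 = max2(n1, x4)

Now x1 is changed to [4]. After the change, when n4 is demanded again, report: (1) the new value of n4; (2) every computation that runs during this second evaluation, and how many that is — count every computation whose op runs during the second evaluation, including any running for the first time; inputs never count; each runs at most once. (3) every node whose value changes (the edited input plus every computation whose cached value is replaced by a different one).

Demanding n4 again yields 11.
3 computations run: n1, n2, n4.
The nodes whose values change: x1, n1, n4.

First demand of the output computes:
  n1 = suml([-2, -1, -7, -4]) = -14
  n2 = max2(-14, 7) = 7
  n4 = add(-14, 7) = -7

After the edit, cleaning proceeds:
  n1: a read changed (x1 [-2, -1, -7, -4]->[4]) — executes, giving 4.
  n2: a read changed (n1 -14->4) — executes, giving 7 — identical to its old value.
  n4: a read changed (n1 -14->4) — executes, giving 11.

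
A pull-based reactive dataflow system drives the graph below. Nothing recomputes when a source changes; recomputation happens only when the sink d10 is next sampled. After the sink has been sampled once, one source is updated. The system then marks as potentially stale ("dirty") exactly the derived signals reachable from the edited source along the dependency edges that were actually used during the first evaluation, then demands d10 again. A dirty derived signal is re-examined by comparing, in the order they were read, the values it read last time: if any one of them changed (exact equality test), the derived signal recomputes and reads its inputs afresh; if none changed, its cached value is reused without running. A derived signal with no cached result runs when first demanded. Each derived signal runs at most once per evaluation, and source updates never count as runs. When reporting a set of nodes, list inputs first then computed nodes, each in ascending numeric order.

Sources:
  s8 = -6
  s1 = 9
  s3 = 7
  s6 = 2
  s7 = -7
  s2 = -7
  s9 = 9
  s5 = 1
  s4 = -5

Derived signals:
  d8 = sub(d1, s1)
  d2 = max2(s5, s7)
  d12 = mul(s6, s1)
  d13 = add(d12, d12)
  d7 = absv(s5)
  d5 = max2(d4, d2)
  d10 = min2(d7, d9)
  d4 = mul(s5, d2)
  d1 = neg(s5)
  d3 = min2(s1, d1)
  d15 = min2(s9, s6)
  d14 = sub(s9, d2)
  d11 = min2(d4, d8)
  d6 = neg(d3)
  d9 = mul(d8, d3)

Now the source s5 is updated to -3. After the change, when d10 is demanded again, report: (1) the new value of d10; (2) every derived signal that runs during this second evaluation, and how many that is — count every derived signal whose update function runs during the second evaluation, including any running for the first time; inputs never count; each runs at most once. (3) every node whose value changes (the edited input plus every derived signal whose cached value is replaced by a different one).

First evaluation (everything demanded from the output):
  d1 = neg(1) = -1
  d3 = min2(9, -1) = -1
  d7 = absv(1) = 1
  d8 = sub(-1, 9) = -10
  d9 = mul(-10, -1) = 10
  d10 = min2(1, 10) = 1

Propagation after the edit:
  d1: runs — s5 1->-3; result 3.
  d3: runs — d1 -1->3; result 3.
  d7: runs — s5 1->-3; result 3.
  d8: runs — d1 -1->3; result -6.
  d9: runs — d8 -10->-6; d3 -1->3; result -18.
  d10: runs — d7 1->3; d9 10->-18; result -18.

New value of d10: -18.
Derived signals that run: d1, d3, d7, d8, d9, d10 — 6 in total.
Values that change: s5, d1, d3, d7, d8, d9, d10.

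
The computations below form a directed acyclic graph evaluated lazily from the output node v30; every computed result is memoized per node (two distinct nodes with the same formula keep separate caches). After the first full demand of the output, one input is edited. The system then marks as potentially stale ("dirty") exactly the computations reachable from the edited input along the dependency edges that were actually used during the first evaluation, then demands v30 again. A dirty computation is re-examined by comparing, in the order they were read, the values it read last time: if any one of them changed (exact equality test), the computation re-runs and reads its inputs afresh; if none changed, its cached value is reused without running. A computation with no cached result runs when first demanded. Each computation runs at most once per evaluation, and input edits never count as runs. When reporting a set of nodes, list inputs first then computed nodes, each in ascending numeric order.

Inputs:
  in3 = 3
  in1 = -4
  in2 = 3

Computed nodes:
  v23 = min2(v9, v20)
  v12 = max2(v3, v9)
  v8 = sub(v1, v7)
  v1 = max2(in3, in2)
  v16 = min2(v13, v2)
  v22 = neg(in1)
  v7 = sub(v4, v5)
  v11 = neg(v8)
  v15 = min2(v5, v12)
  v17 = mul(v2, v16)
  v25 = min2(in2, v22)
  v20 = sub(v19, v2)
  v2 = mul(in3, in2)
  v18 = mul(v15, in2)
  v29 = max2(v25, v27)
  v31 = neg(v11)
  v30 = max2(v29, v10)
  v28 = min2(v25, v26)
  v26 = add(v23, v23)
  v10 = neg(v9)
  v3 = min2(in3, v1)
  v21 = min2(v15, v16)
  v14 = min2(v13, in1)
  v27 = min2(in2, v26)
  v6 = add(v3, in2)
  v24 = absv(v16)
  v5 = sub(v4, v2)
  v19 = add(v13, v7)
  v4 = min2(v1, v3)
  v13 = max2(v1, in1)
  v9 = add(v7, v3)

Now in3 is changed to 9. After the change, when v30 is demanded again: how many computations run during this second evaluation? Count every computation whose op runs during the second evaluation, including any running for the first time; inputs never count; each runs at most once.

First demand of the output computes:
  v1 = max2(3, 3) = 3
  v2 = mul(3, 3) = 9
  v3 = min2(3, 3) = 3
  v4 = min2(3, 3) = 3
  v5 = sub(3, 9) = -6
  v7 = sub(3, -6) = 9
  v9 = add(9, 3) = 12
  v10 = neg(12) = -12
  v13 = max2(3, -4) = 3
  v19 = add(3, 9) = 12
  v20 = sub(12, 9) = 3
  v22 = neg(-4) = 4
  v23 = min2(12, 3) = 3
  v25 = min2(3, 4) = 3
  v26 = add(3, 3) = 6
  v27 = min2(3, 6) = 3
  v29 = max2(3, 3) = 3
  v30 = max2(3, -12) = 3

After the edit, cleaning proceeds:
  v1: a read changed (in3 3->9) — executes, giving 9.
  v2: a read changed (in3 3->9) — executes, giving 27.
  v3: a read changed (in3 3->9; v1 3->9) — executes, giving 9.
  v4: a read changed (v1 3->9; v3 3->9) — executes, giving 9.
  v5: a read changed (v4 3->9; v2 9->27) — executes, giving -18.
  v7: a read changed (v4 3->9; v5 -6->-18) — executes, giving 27.
  v9: a read changed (v7 9->27; v3 3->9) — executes, giving 36.
  v10: a read changed (v9 12->36) — executes, giving -36.
  v13: a read changed (v1 3->9) — executes, giving 9.
  v19: a read changed (v13 3->9; v7 9->27) — executes, giving 36.
  v20: a read changed (v19 12->36; v2 9->27) — executes, giving 9.
  v23: a read changed (v9 12->36; v20 3->9) — executes, giving 9.
  v26: a read changed (v23 3->9; v23 3->9) — executes, giving 18.
  v27: a read changed (v26 6->18) — executes, giving 3 — identical to its old value.
  v29: dirty, but its reads are unchanged (v25 unchanged, v27 unchanged); cached 3 stands.
  v30: a read changed (v10 -12->-36) — executes, giving 3 — identical to its old value.

Note where the cutoff bites: v29 is checked, finds nothing changed, and keeps its cache.

15 computations run: v1, v2, v3, v4, v5, v7, v9, v10, v13, v19, v20, v23, v26, v27, v30.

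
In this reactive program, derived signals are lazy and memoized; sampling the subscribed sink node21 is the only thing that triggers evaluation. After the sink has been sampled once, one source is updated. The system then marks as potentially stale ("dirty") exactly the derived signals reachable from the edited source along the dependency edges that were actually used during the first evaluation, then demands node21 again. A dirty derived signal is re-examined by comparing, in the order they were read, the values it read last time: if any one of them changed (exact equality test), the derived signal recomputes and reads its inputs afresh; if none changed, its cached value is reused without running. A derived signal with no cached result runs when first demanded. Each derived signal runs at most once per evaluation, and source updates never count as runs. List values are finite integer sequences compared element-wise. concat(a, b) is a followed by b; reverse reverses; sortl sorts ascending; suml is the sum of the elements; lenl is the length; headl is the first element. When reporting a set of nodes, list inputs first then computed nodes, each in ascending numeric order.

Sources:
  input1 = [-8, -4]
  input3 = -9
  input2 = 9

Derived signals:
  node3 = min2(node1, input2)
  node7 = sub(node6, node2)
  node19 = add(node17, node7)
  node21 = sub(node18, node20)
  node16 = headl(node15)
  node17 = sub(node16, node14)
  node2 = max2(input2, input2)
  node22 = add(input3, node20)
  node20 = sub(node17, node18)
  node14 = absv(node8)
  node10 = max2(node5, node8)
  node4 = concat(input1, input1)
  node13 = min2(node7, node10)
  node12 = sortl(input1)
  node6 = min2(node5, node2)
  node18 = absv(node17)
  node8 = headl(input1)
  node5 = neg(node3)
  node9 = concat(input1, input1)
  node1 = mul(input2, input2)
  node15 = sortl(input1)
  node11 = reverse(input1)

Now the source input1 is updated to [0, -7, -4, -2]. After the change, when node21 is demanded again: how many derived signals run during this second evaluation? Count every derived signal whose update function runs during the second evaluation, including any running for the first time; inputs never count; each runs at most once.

8 derived signals run: node8, node14, node15, node16, node17, node18, node20, node21.

First demand of the output computes:
  node8 = headl([-8, -4]) = -8
  node14 = absv(-8) = 8
  node15 = sortl([-8, -4]) = [-8, -4]
  node16 = headl([-8, -4]) = -8
  node17 = sub(-8, 8) = -16
  node18 = absv(-16) = 16
  node20 = sub(-16, 16) = -32
  node21 = sub(16, -32) = 48

After the edit, cleaning proceeds:
  node8: a read changed (input1 [-8, -4]->[0, -7, -4, -2]) — executes, giving 0.
  node14: a read changed (node8 -8->0) — executes, giving 0.
  node15: a read changed (input1 [-8, -4]->[0, -7, -4, -2]) — executes, giving [-7, -4, -2, 0].
  node16: a read changed (node15 [-8, -4]->[-7, -4, -2, 0]) — executes, giving -7.
  node17: a read changed (node16 -8->-7; node14 8->0) — executes, giving -7.
  node18: a read changed (node17 -16->-7) — executes, giving 7.
  node20: a read changed (node17 -16->-7; node18 16->7) — executes, giving -14.
  node21: a read changed (node18 16->7; node20 -32->-14) — executes, giving 21.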